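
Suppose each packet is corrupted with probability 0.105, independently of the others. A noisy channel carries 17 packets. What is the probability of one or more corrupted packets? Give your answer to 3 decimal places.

0.848

P(at least one) = 1 − P(none) = 1 − (1 − 0.105)^17
= 1 − 0.15170 = 0.84830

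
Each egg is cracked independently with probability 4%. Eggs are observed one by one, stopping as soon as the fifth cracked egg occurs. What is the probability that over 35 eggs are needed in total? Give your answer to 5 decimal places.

0.98779

Needing more than 35 eggs ⇔ fewer than 5 successes in the first 35. With X ~ Binomial(35, 0.04), P(Y > 35) = P(X ≤ 4).
  k=0: C(35,0)·0.04^0·0.96^35 = 0.2396035
  k=1: C(35,1)·0.04^1·0.96^34 = 0.3494218
  k=2: C(35,2)·0.04^2·0.96^33 = 0.2475071
  k=3: C(35,3)·0.04^3·0.96^32 = 0.1134407
  k=4: C(35,4)·0.04^4·0.96^31 = 0.0378136
P(X ≤ 4) = 0.9877867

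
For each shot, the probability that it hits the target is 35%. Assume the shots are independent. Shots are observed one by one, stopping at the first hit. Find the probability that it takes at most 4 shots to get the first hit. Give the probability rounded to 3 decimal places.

0.821

Y = number of shots to the first success; geometric, p = 0.35.
P(Y ≤ 4) = 1 − (1−p)^4 = 1 − 0.17851 = 0.82149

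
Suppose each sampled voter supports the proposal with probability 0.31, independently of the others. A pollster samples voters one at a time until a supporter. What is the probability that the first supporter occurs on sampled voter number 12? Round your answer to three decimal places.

Geometric (trials to first success), p = 0.31.
P(Y = 12) = (1−p)^11 · p = 0.016879 · 0.31 = 0.00523

0.005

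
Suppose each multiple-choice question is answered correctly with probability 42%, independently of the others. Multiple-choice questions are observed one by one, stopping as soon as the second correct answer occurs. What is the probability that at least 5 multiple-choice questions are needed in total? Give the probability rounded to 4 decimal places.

0.4410

Needing more than 4 multiple-choice questions ⇔ fewer than 2 successes in the first 4. With X ~ Binomial(4, 0.42), P(Y > 4) = P(X ≤ 1).
  k=0: C(4,0)·0.42^0·0.58^4 = 0.113165
  k=1: C(4,1)·0.42^1·0.58^3 = 0.327788
P(X ≤ 1) = 0.440953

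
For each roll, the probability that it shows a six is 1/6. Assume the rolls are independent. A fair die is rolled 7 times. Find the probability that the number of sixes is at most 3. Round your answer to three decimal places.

0.982

X ~ Binomial(7, 0.166667); P(X ≤ 3) = Σ C(7,k) p^k (1−p)^(7−k) over k:
  k=0: C(7,0)·0.166667^0·0.833333^7 = 0.27908
  k=1: C(7,1)·0.166667^1·0.833333^6 = 0.39071
  k=2: C(7,2)·0.166667^2·0.833333^5 = 0.23443
  k=3: C(7,3)·0.166667^3·0.833333^4 = 0.07814
Total = 0.98237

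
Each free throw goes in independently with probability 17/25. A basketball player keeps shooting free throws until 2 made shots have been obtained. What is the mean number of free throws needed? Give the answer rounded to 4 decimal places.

2.9412

Y = total free throws until the second success; negative binomial with r=2, p=0.68.
E[Y] = r / p = 2 / 0.68 = 2.941176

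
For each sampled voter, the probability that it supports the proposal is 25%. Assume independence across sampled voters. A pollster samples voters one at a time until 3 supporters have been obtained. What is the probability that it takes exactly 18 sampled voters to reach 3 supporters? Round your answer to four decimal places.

Y = trial on which the third success occurs; negative binomial, r=3, p=0.25.
P(Y=18) = C(17,2) · p^3 · (1−p)^15
= 136 · 0.015625 · 0.013363 = 0.028397

0.0284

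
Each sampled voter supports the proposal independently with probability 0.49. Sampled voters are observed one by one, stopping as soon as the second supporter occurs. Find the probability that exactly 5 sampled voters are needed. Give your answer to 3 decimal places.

Y = trial on which the second success occurs; negative binomial, r=2, p=0.49.
P(Y=5) = C(4,1) · p^2 · (1−p)^3
= 4 · 0.2401 · 0.13265 = 0.12740

0.127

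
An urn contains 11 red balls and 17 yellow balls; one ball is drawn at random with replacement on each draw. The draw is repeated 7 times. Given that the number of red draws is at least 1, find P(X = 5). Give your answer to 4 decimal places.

X ~ Binomial(7, 0.392857). Want P(X=5 | X≥1) = P(X=5) / P(X≥1).
P(X=5) = C(7,5)·0.392857^5·0.607143^2 = 0.072439
P(X≥1) = 1 − 0.030411 = 0.969589
Ratio = 0.072439 / 0.969589 = 0.074711

0.0747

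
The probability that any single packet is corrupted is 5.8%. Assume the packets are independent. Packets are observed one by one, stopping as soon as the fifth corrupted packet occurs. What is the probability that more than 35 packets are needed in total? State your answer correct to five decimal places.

Needing more than 35 packets ⇔ fewer than 5 successes in the first 35. With X ~ Binomial(35, 0.058), P(Y > 35) = P(X ≤ 4).
  k=0: C(35,0)·0.058^0·0.942^35 = 0.1235326
  k=1: C(35,1)·0.058^1·0.942^34 = 0.2662115
  k=2: C(35,2)·0.058^2·0.942^33 = 0.2786460
  k=3: C(35,3)·0.058^3·0.942^32 = 0.1887220
  k=4: C(35,4)·0.058^4·0.942^31 = 0.0929586
P(X ≤ 4) = 0.9500706

0.95007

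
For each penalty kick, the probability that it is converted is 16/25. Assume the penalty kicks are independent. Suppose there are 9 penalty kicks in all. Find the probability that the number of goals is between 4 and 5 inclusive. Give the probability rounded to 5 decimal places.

X ~ Binomial(9, 0.64); P(4 ≤ X ≤ 5) = Σ C(9,k) p^k (1−p)^(9−k) over k:
  k=4: C(9,4)·0.64^4·0.36^5 = 0.1278212
  k=5: C(9,5)·0.64^5·0.36^4 = 0.2272377
Total = 0.3550589

0.35506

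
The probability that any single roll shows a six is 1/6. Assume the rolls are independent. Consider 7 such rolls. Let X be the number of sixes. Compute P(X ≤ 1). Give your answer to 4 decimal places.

X ~ Binomial(7, 0.166667); P(X ≤ 1) = Σ C(7,k) p^k (1−p)^(7−k) over k:
  k=0: C(7,0)·0.166667^0·0.833333^7 = 0.279082
  k=1: C(7,1)·0.166667^1·0.833333^6 = 0.390714
Total = 0.669796

0.6698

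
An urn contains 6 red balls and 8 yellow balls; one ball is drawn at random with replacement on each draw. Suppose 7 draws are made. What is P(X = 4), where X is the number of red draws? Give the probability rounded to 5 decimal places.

X ~ Binomial(n=7, p=0.428571).
P(X=4) = C(7,4) · p^4 · (1−p)^3
= 35 · 0.033736 · 0.18659 = 0.2203164

0.22032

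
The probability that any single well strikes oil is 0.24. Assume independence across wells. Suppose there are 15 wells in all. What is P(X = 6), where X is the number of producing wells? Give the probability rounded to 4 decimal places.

0.0809

X ~ Binomial(n=15, p=0.24).
P(X=6) = C(15,6) · p^6 · (1−p)^9
= 5005 · 0.0001911 · 0.084591 = 0.080908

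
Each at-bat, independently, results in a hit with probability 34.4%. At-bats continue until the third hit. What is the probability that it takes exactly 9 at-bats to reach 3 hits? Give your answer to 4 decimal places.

0.0908

Y = trial on which the third success occurs; negative binomial, r=3, p=0.344.
P(Y=9) = C(8,2) · p^3 · (1−p)^6
= 28 · 0.040708 · 0.079694 = 0.090836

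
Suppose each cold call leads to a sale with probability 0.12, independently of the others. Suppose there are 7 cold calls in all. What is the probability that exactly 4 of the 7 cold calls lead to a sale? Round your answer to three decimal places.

X ~ Binomial(n=7, p=0.12).
P(X=4) = C(7,4) · p^4 · (1−p)^3
= 35 · 0.00020736 · 0.68147 = 0.00495

0.005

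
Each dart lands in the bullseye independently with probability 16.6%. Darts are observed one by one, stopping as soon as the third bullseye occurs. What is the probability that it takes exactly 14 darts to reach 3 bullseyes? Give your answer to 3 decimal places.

0.048

Y = trial on which the third success occurs; negative binomial, r=3, p=0.166.
P(Y=14) = C(13,2) · p^3 · (1−p)^11
= 78 · 0.0045743 · 0.13578 = 0.04844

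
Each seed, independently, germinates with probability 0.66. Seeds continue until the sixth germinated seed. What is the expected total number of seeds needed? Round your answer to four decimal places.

9.0909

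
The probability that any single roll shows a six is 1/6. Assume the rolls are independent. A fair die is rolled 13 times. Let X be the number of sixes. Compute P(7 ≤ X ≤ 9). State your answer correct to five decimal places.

X ~ Binomial(13, 0.166667); P(7 ≤ X ≤ 9) = Σ C(13,k) p^k (1−p)^(13−k) over k:
  k=7: C(13,7)·0.166667^7·0.833333^6 = 0.0020529
  k=8: C(13,8)·0.166667^8·0.833333^5 = 0.0003079
  k=9: C(13,9)·0.166667^9·0.833333^4 = 0.0000342
Total = 0.0023951

0.00240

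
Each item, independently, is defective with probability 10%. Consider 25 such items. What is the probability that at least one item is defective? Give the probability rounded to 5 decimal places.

0.92821

P(at least one) = 1 − P(none) = 1 − (1 − 0.10)^25
= 1 − 0.0717898 = 0.9282102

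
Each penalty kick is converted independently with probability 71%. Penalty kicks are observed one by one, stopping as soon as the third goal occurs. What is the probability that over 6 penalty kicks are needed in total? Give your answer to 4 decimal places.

0.0628

Needing more than 6 penalty kicks ⇔ fewer than 3 successes in the first 6. With X ~ Binomial(6, 0.71), P(Y > 6) = P(X ≤ 2).
  k=0: C(6,0)·0.71^0·0.29^6 = 0.000595
  k=1: C(6,1)·0.71^1·0.29^5 = 0.008738
  k=2: C(6,2)·0.71^2·0.29^4 = 0.053481
P(X ≤ 2) = 0.062814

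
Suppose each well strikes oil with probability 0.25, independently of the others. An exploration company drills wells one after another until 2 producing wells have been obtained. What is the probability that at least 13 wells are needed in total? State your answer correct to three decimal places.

Needing more than 12 wells ⇔ fewer than 2 successes in the first 12. With X ~ Binomial(12, 0.25), P(Y > 12) = P(X ≤ 1).
  k=0: C(12,0)·0.25^0·0.75^12 = 0.03168
  k=1: C(12,1)·0.25^1·0.75^11 = 0.12671
P(X ≤ 1) = 0.15838

0.158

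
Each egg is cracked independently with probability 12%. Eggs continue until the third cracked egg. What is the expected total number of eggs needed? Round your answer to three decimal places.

Y = total eggs until the third success; negative binomial with r=3, p=0.12.
E[Y] = r / p = 3 / 0.12 = 25.00000

25.000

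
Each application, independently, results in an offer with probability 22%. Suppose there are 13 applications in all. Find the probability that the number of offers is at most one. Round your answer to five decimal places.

0.18460

X ~ Binomial(13, 0.22); P(X ≤ 1) = Σ C(13,k) p^k (1−p)^(13−k) over k:
  k=0: C(13,0)·0.22^0·0.78^13 = 0.0395576
  k=1: C(13,1)·0.22^1·0.78^12 = 0.1450445
Total = 0.1846021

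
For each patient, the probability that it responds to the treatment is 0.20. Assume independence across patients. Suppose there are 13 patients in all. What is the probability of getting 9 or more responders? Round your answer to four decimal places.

X ~ Binomial(13, 0.20); P(X ≥ 9) = Σ C(13,k) p^k (1−p)^(13−k) over k:
  k=9: C(13,9)·0.20^9·0.80^4 = 0.000150
  k=10: C(13,10)·0.20^10·0.80^3 = 0.000015
  k=11: C(13,11)·0.20^11·0.80^2 = 0.000001
  k=12: C(13,12)·0.20^12·0.80^1 = 0.000000
  k=13: C(13,13)·0.20^13·0.80^0 = 0.000000
Total = 0.000166

0.0002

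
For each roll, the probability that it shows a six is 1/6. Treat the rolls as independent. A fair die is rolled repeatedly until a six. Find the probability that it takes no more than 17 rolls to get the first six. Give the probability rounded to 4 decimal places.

Y = number of rolls to the first success; geometric, p = 0.166667.
P(Y ≤ 17) = 1 − (1−p)^17 = 1 − 0.045073 = 0.954927

0.9549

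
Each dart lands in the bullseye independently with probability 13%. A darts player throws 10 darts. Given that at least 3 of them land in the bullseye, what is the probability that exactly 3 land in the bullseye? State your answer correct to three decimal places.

0.761

X ~ Binomial(10, 0.13). Want P(X=3 | X≥3) = P(X=3) / P(X≥3).
P(X=3) = C(10,3)·0.13^3·0.87^7 = 0.09946
P(X≥3) = 1 − 0.24842 − 0.37121 − 0.24960 = 0.13076
Ratio = 0.09946 / 0.13076 = 0.76060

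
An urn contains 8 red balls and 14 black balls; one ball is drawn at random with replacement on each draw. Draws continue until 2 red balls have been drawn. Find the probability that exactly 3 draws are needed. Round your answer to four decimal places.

Y = trial on which the second success occurs; negative binomial, r=2, p=0.363636.
P(Y=3) = C(2,1) · p^2 · (1−p)^1
= 2 · 0.13223 · 0.63636 = 0.168295

0.1683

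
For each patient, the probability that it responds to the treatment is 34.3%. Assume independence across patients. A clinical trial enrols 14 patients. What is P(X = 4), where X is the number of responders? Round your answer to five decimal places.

X ~ Binomial(n=14, p=0.343).
P(X=4) = C(14,4) · p^4 · (1−p)^10
= 1001 · 0.013841 · 0.014985 = 0.2076176

0.20762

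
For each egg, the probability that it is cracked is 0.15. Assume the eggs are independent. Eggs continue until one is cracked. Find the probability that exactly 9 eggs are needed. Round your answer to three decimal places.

0.041

Geometric (trials to first success), p = 0.15.
P(Y = 9) = (1−p)^8 · p = 0.27249 · 0.15 = 0.04087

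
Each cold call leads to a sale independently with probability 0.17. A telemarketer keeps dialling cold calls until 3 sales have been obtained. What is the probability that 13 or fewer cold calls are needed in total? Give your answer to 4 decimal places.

0.3848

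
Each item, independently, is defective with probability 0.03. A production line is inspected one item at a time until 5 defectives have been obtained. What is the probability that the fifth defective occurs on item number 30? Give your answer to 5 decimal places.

Y = trial on which the fifth success occurs; negative binomial, r=5, p=0.03.
P(Y=30) = C(29,4) · p^5 · (1−p)^25
= 23751 · 2.43e-08 · 0.46697 = 0.0002695

0.00027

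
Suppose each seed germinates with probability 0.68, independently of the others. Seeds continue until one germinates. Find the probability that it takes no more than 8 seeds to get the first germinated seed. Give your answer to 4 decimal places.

0.9999

Y = number of seeds to the first success; geometric, p = 0.68.
P(Y ≤ 8) = 1 − (1−p)^8 = 1 − 0.000110 = 0.999890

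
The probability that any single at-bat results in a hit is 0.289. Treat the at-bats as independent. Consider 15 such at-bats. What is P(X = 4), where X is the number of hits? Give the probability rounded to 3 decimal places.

0.224

X ~ Binomial(n=15, p=0.289).
P(X=4) = C(15,4) · p^4 · (1−p)^11
= 1365 · 0.0069758 · 0.023473 = 0.22351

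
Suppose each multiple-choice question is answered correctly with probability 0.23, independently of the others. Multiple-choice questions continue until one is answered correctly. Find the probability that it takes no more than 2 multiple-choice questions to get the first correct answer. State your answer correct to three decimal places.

Y = number of multiple-choice questions to the first success; geometric, p = 0.23.
P(Y ≤ 2) = 1 − (1−p)^2 = 1 − 0.59290 = 0.40710

0.407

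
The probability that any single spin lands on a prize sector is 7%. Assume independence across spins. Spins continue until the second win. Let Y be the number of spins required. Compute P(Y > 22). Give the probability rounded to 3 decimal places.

0.538

Needing more than 22 spins ⇔ fewer than 2 successes in the first 22. With X ~ Binomial(22, 0.07), P(Y > 22) = P(X ≤ 1).
  k=0: C(22,0)·0.07^0·0.93^22 = 0.20259
  k=1: C(22,1)·0.07^1·0.93^21 = 0.33548
P(X ≤ 1) = 0.53807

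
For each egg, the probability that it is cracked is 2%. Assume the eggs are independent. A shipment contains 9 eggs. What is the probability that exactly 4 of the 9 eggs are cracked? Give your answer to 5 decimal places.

0.00002

X ~ Binomial(n=9, p=0.02).
P(X=4) = C(9,4) · p^4 · (1−p)^5
= 126 · 1.6e-07 · 0.90392 = 0.0000182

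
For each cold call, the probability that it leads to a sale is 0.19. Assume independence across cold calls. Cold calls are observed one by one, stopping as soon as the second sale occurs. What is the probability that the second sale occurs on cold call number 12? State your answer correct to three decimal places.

Y = trial on which the second success occurs; negative binomial, r=2, p=0.19.
P(Y=12) = C(11,1) · p^2 · (1−p)^10
= 11 · 0.0361 · 0.12158 = 0.04828

0.048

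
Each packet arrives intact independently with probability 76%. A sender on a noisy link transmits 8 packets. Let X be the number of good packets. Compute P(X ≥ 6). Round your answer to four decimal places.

0.7033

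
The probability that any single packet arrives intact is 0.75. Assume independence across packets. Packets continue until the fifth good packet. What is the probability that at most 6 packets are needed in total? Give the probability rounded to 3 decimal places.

0.534

Finishing within 6 packets ⇔ at least 5 successes in the first 6. With X ~ Binomial(6, 0.75), P(Y ≤ 6) = 1 − P(X ≤ 4).
  k=0: C(6,0)·0.75^0·0.25^6 = 0.00024
  k=1: C(6,1)·0.75^1·0.25^5 = 0.00439
  k=2: C(6,2)·0.75^2·0.25^4 = 0.03296
  k=3: C(6,3)·0.75^3·0.25^3 = 0.13184
  k=4: C(6,4)·0.75^4·0.25^2 = 0.29663
1 − 0.46606 = 0.53394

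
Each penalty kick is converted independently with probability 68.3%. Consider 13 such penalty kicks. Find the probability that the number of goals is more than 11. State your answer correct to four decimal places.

X ~ Binomial(13, 0.683); P(X ≥ 12) = Σ C(13,k) p^k (1−p)^(13−k) over k:
  k=12: C(13,12)·0.683^12·0.317^1 = 0.042467
  k=13: C(13,13)·0.683^13·0.317^0 = 0.007038
Total = 0.049505

0.0495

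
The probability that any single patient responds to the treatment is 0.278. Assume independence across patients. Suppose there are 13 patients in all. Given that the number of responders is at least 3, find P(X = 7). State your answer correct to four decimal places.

0.0418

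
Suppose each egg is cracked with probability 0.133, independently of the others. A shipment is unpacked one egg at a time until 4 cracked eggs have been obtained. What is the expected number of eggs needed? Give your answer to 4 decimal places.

Y = total eggs until the fourth success; negative binomial with r=4, p=0.133.
E[Y] = r / p = 4 / 0.133 = 30.075188

30.0752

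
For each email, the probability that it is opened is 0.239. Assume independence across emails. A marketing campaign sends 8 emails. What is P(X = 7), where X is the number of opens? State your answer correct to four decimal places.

X ~ Binomial(n=8, p=0.239).
P(X=7) = C(8,7) · p^7 · (1−p)^1
= 8 · 4.4544e-05 · 0.761 = 0.000271

0.0003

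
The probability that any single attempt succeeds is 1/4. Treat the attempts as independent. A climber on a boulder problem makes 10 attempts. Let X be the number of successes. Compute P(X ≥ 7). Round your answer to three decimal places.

X ~ Binomial(10, 0.25); P(X ≥ 7) = Σ C(10,k) p^k (1−p)^(10−k) over k:
  k=7: C(10,7)·0.25^7·0.75^3 = 0.00309
  k=8: C(10,8)·0.25^8·0.75^2 = 0.00039
  k=9: C(10,9)·0.25^9·0.75^1 = 0.00003
  k=10: C(10,10)·0.25^10·0.75^0 = 0.00000
Total = 0.00351

0.004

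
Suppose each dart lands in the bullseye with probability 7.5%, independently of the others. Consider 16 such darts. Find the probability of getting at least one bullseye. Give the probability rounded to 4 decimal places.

P(at least one) = 1 − P(none) = 1 − (1 − 0.075)^16
= 1 − 0.287255 = 0.712745

0.7127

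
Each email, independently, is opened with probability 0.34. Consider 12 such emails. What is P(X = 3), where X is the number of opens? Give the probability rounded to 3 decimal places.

0.205

X ~ Binomial(n=12, p=0.34).
P(X=3) = C(12,3) · p^3 · (1−p)^9
= 220 · 0.039304 · 0.023763 = 0.20547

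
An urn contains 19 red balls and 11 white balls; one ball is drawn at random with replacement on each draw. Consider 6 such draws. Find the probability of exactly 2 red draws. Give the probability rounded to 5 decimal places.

0.10875

X ~ Binomial(n=6, p=0.633333).
P(X=2) = C(6,2) · p^2 · (1−p)^4
= 15 · 0.40111 · 0.018075 = 0.1087531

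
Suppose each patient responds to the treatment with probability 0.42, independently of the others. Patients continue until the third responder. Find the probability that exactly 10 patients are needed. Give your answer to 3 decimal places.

0.059

Y = trial on which the third success occurs; negative binomial, r=3, p=0.42.
P(Y=10) = C(9,2) · p^3 · (1−p)^7
= 36 · 0.074088 · 0.02208 = 0.05889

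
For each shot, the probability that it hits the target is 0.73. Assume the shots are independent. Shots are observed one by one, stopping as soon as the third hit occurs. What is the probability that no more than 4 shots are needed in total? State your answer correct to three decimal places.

Finishing within 4 shots ⇔ at least 3 successes in the first 4. With X ~ Binomial(4, 0.73), P(Y ≤ 4) = 1 − P(X ≤ 2).
  k=0: C(4,0)·0.73^0·0.27^4 = 0.00531
  k=1: C(4,1)·0.73^1·0.27^3 = 0.05747
  k=2: C(4,2)·0.73^2·0.27^2 = 0.23309
1 − 0.29588 = 0.70412

0.704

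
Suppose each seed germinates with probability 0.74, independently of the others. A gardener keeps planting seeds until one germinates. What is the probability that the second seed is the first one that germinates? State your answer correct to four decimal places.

Geometric (trials to first success), p = 0.74.
P(Y = 2) = (1−p)^1 · p = 0.26 · 0.74 = 0.192400

0.1924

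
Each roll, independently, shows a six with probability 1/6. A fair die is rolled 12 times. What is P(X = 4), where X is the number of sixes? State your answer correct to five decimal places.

X ~ Binomial(n=12, p=0.166667).
P(X=4) = C(12,4) · p^4 · (1−p)^8
= 495 · 0.0007716 · 0.23257 = 0.0888281

0.08883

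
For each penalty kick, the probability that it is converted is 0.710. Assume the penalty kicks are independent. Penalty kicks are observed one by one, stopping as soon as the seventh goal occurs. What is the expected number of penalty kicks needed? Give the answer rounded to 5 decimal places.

Y = total penalty kicks until the seventh success; negative binomial with r=7, p=0.71.
E[Y] = r / p = 7 / 0.71 = 9.8591549

9.85915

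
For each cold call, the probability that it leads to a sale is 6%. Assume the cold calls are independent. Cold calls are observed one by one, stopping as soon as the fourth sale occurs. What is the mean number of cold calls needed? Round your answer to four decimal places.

66.6667

Y = total cold calls until the fourth success; negative binomial with r=4, p=0.06.
E[Y] = r / p = 4 / 0.06 = 66.666667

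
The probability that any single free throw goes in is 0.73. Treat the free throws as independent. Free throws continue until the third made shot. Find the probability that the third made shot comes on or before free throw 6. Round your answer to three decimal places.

0.951

Finishing within 6 free throws ⇔ at least 3 successes in the first 6. With X ~ Binomial(6, 0.73), P(Y ≤ 6) = 1 − P(X ≤ 2).
  k=0: C(6,0)·0.73^0·0.27^6 = 0.00039
  k=1: C(6,1)·0.73^1·0.27^5 = 0.00628
  k=2: C(6,2)·0.73^2·0.27^4 = 0.04248
1 − 0.04915 = 0.95085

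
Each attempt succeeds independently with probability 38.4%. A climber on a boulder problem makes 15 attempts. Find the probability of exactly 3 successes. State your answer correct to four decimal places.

0.0769

X ~ Binomial(n=15, p=0.384).
P(X=3) = C(15,3) · p^3 · (1−p)^12
= 455 · 0.056623 · 0.0029852 = 0.076908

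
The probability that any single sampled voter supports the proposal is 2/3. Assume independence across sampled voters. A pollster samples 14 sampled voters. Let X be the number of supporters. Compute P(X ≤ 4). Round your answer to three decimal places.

0.004

X ~ Binomial(14, 0.666667); P(X ≤ 4) = Σ C(14,k) p^k (1−p)^(14−k) over k:
  k=0: C(14,0)·0.666667^0·0.333333^14 = 0.00000
  k=1: C(14,1)·0.666667^1·0.333333^13 = 0.00001
  k=2: C(14,2)·0.666667^2·0.333333^12 = 0.00008
  k=3: C(14,3)·0.666667^3·0.333333^11 = 0.00061
  k=4: C(14,4)·0.666667^4·0.333333^10 = 0.00335
Total = 0.00404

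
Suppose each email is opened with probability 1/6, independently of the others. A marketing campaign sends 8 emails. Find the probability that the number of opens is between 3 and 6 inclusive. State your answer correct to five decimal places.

0.13482

X ~ Binomial(8, 0.166667); P(3 ≤ X ≤ 6) = Σ C(8,k) p^k (1−p)^(8−k) over k:
  k=3: C(8,3)·0.166667^3·0.833333^5 = 0.1041905
  k=4: C(8,4)·0.166667^4·0.833333^4 = 0.0260476
  k=5: C(8,5)·0.166667^5·0.833333^3 = 0.0041676
  k=6: C(8,6)·0.166667^6·0.833333^2 = 0.0004168
Total = 0.1348225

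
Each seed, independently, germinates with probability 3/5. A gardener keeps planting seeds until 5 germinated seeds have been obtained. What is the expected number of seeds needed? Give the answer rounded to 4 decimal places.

Y = total seeds until the fifth success; negative binomial with r=5, p=0.60.
E[Y] = r / p = 5 / 0.60 = 8.333333

8.3333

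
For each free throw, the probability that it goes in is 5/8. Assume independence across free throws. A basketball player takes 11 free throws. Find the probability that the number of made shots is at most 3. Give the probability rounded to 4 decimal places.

X ~ Binomial(11, 0.625); P(X ≤ 3) = Σ C(11,k) p^k (1−p)^(11−k) over k:
  k=0: C(11,0)·0.625^0·0.375^11 = 0.000021
  k=1: C(11,1)·0.625^1·0.375^10 = 0.000378
  k=2: C(11,2)·0.625^2·0.375^9 = 0.003151
  k=3: C(11,3)·0.625^3·0.375^8 = 0.015753
Total = 0.019303

0.0193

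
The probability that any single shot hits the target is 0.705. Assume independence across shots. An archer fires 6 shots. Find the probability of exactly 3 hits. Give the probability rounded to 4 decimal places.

X ~ Binomial(n=6, p=0.705).
P(X=3) = C(6,3) · p^3 · (1−p)^3
= 20 · 0.3504 · 0.025672 = 0.179913

0.1799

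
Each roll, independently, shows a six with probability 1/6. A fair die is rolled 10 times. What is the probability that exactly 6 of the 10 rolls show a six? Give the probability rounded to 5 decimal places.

0.00217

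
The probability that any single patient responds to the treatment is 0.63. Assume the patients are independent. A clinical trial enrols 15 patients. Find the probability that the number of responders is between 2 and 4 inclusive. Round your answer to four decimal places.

0.0047

X ~ Binomial(15, 0.63); P(2 ≤ X ≤ 4) = Σ C(15,k) p^k (1−p)^(15−k) over k:
  k=2: C(15,2)·0.63^2·0.37^13 = 0.000102
  k=3: C(15,3)·0.63^3·0.37^12 = 0.000749
  k=4: C(15,4)·0.63^4·0.37^11 = 0.003826
Total = 0.004676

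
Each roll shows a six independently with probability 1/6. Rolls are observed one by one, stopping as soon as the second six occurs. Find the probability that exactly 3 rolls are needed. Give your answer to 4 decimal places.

0.0463

Y = trial on which the second success occurs; negative binomial, r=2, p=0.166667.
P(Y=3) = C(2,1) · p^2 · (1−p)^1
= 2 · 0.027778 · 0.83333 = 0.046296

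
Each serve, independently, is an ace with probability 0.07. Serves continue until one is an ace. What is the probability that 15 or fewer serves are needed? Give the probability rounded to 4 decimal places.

0.6633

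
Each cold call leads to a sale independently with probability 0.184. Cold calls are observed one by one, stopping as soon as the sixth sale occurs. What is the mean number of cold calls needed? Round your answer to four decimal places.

Y = total cold calls until the sixth success; negative binomial with r=6, p=0.184.
E[Y] = r / p = 6 / 0.184 = 32.608696

32.6087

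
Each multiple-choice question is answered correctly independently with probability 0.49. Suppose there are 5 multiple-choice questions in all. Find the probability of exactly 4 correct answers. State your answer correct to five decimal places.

0.14700

X ~ Binomial(n=5, p=0.49).
P(X=4) = C(5,4) · p^4 · (1−p)^1
= 5 · 0.057648 · 0.51 = 0.1470024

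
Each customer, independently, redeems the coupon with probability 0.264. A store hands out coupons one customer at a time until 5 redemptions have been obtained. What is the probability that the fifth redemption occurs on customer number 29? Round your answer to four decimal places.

Y = trial on which the fifth success occurs; negative binomial, r=5, p=0.264.
P(Y=29) = C(28,4) · p^5 · (1−p)^24
= 20475 · 0.0012824 · 0.00063836 = 0.016761

0.0168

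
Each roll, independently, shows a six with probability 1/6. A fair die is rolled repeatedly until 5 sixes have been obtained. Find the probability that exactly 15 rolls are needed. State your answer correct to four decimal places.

0.0208

Y = trial on which the fifth success occurs; negative binomial, r=5, p=0.166667.
P(Y=15) = C(14,4) · p^5 · (1−p)^10
= 1001 · 0.0001286 · 0.16151 = 0.020791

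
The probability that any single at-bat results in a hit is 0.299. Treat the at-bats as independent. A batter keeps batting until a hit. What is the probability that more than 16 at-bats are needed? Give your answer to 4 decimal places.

0.0034

Y = number of at-bats to the first success; geometric, p = 0.299.
P(Y > 16) = P(first 16 all fail) = (1−p)^16 = 0.003400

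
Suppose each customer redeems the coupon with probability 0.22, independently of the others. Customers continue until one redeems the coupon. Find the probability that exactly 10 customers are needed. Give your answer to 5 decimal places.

0.02351

Geometric (trials to first success), p = 0.22.
P(Y = 10) = (1−p)^9 · p = 0.10687 · 0.22 = 0.0235112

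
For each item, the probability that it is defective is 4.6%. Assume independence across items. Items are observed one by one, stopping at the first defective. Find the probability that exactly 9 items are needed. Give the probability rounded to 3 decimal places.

0.032

Geometric (trials to first success), p = 0.046.
P(Y = 9) = (1−p)^8 · p = 0.6861 · 0.046 = 0.03156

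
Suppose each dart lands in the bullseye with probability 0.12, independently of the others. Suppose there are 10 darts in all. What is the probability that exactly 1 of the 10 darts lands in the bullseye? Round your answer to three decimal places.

X ~ Binomial(n=10, p=0.12).
P(X=1) = C(10,1) · p^1 · (1−p)^9
= 10 · 0.12 · 0.31648 = 0.37977

0.380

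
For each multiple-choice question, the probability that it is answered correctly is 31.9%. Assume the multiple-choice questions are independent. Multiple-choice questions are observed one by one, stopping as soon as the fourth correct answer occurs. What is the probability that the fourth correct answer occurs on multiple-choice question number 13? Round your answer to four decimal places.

Y = trial on which the fourth success occurs; negative binomial, r=4, p=0.319.
P(Y=13) = C(12,3) · p^4 · (1−p)^9
= 220 · 0.010355 · 0.031501 = 0.071764

0.0718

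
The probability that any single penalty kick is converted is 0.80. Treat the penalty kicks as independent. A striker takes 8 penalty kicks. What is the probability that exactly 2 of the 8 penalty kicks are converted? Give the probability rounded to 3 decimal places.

X ~ Binomial(n=8, p=0.80).
P(X=2) = C(8,2) · p^2 · (1−p)^6
= 28 · 0.64 · 6.4e-05 = 0.00115

0.001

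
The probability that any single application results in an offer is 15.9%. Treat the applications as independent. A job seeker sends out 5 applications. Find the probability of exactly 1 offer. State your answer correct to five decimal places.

0.39770

X ~ Binomial(n=5, p=0.159).
P(X=1) = C(5,1) · p^1 · (1−p)^4
= 5 · 0.159 · 0.50025 = 0.3976959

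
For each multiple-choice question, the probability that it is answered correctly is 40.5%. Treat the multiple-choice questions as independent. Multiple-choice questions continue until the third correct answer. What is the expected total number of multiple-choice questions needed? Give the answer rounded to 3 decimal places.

7.407

Y = total multiple-choice questions until the third success; negative binomial with r=3, p=0.405.
E[Y] = r / p = 3 / 0.405 = 7.40741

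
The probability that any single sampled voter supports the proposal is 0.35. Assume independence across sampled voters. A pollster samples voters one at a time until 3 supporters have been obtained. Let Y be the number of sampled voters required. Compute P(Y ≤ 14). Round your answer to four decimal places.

Finishing within 14 sampled voters ⇔ at least 3 successes in the first 14. With X ~ Binomial(14, 0.35), P(Y ≤ 14) = 1 − P(X ≤ 2).
  k=0: C(14,0)·0.35^0·0.65^14 = 0.002403
  k=1: C(14,1)·0.35^1·0.65^13 = 0.018116
  k=2: C(14,2)·0.35^2·0.65^12 = 0.063407
1 − 0.083927 = 0.916073

0.9161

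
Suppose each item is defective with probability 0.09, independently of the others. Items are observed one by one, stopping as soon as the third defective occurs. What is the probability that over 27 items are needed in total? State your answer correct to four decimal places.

0.5567

Needing more than 27 items ⇔ fewer than 3 successes in the first 27. With X ~ Binomial(27, 0.09), P(Y > 27) = P(X ≤ 2).
  k=0: C(27,0)·0.09^0·0.91^27 = 0.078364
  k=1: C(27,1)·0.09^1·0.91^26 = 0.209258
  k=2: C(27,2)·0.09^2·0.91^25 = 0.269046
P(X ≤ 2) = 0.556669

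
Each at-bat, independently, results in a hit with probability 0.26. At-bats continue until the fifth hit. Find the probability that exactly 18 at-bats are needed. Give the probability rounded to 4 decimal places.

0.0564

Y = trial on which the fifth success occurs; negative binomial, r=5, p=0.26.
P(Y=18) = C(17,4) · p^5 · (1−p)^13
= 2380 · 0.0011881 · 0.019953 = 0.056423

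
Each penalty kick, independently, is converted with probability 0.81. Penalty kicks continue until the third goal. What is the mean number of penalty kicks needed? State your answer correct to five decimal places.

Y = total penalty kicks until the third success; negative binomial with r=3, p=0.81.
E[Y] = r / p = 3 / 0.81 = 3.7037037

3.70370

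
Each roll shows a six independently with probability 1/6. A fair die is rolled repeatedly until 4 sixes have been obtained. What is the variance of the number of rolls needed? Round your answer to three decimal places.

Y = total rolls until the fourth success; negative binomial with r=4, p=0.166667.
Var(Y) = r(1−p)/p² = 4·0.833333 / 0.166667² = 120.00000

120.000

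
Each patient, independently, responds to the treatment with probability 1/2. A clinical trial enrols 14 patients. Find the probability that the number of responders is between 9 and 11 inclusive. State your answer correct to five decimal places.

X ~ Binomial(14, 0.50); P(9 ≤ X ≤ 11) = Σ C(14,k) p^k (1−p)^(14−k) over k:
  k=9: C(14,9)·0.50^9·0.50^5 = 0.1221924
  k=10: C(14,10)·0.50^10·0.50^4 = 0.0610962
  k=11: C(14,11)·0.50^11·0.50^3 = 0.0222168
Total = 0.2055054

0.20551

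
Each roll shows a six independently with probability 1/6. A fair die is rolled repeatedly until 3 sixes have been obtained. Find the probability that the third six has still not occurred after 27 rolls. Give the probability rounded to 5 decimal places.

Needing more than 27 rolls ⇔ fewer than 3 successes in the first 27. With X ~ Binomial(27, 0.166667), P(Y > 27) = P(X ≤ 2).
  k=0: C(27,0)·0.166667^0·0.833333^27 = 0.0072796
  k=1: C(27,1)·0.166667^1·0.833333^26 = 0.0393097
  k=2: C(27,2)·0.166667^2·0.833333^25 = 0.1022053
P(X ≤ 2) = 0.1487946

0.14879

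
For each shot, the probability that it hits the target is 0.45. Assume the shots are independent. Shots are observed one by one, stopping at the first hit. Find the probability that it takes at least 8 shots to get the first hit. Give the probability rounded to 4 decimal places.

0.0152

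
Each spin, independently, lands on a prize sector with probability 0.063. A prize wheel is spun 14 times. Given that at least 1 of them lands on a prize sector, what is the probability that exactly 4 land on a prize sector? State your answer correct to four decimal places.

0.0138

X ~ Binomial(14, 0.063). Want P(X=4 | X≥1) = P(X=4) / P(X≥1).
P(X=4) = C(14,4)·0.063^4·0.937^10 = 0.008226
P(X≥1) = 1 − 0.402119 = 0.597881
Ratio = 0.008226 / 0.597881 = 0.013759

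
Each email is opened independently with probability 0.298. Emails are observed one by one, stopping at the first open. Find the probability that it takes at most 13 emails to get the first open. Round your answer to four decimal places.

Y = number of emails to the first success; geometric, p = 0.298.
P(Y ≤ 13) = 1 − (1−p)^13 = 1 − 0.010055 = 0.989945

0.9899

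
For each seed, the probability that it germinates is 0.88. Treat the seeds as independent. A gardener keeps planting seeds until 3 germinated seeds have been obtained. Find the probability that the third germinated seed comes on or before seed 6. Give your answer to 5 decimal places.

0.99746

Finishing within 6 seeds ⇔ at least 3 successes in the first 6. With X ~ Binomial(6, 0.88), P(Y ≤ 6) = 1 − P(X ≤ 2).
  k=0: C(6,0)·0.88^0·0.12^6 = 0.0000030
  k=1: C(6,1)·0.88^1·0.12^5 = 0.0001314
  k=2: C(6,2)·0.88^2·0.12^4 = 0.0024087
1 − 0.0025431 = 0.9974569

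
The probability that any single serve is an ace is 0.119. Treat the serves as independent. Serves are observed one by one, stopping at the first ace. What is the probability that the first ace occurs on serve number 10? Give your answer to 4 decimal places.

Geometric (trials to first success), p = 0.119.
P(Y = 10) = (1−p)^9 · p = 0.31973 · 0.119 = 0.038048

0.0380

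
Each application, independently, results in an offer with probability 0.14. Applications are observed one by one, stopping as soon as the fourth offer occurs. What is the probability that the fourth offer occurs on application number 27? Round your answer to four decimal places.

Y = trial on which the fourth success occurs; negative binomial, r=4, p=0.14.
P(Y=27) = C(26,3) · p^4 · (1−p)^23
= 2600 · 0.00038416 · 0.03115 = 0.031114

0.0311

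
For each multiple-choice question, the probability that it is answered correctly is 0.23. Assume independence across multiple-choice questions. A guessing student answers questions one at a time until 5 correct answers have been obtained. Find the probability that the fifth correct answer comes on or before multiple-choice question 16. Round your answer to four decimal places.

Finishing within 16 multiple-choice questions ⇔ at least 5 successes in the first 16. With X ~ Binomial(16, 0.23), P(Y ≤ 16) = 1 − P(X ≤ 4).
  k=0: C(16,0)·0.23^0·0.77^16 = 0.015270
  k=1: C(16,1)·0.23^1·0.77^15 = 0.072981
  k=2: C(16,2)·0.23^2·0.77^14 = 0.163496
  k=3: C(16,3)·0.23^3·0.77^13 = 0.227903
  k=4: C(16,4)·0.23^4·0.77^12 = 0.221244
1 − 0.700895 = 0.299105

0.2991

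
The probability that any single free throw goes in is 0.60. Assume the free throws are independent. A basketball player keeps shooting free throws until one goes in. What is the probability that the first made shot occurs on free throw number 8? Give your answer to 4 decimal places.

0.0010

Geometric (trials to first success), p = 0.60.
P(Y = 8) = (1−p)^7 · p = 0.0016384 · 0.60 = 0.000983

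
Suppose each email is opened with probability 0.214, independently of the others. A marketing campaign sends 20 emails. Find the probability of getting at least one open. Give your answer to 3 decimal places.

0.992

P(at least one) = 1 − P(none) = 1 − (1 − 0.214)^20
= 1 − 0.00810 = 0.99190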